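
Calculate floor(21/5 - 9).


-5


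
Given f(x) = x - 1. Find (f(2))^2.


f(2) = 1
(1)^2 = 1

1


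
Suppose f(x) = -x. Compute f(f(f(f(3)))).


3


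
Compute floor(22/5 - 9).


22/5 = 4.4
4.4 - 9 = -4.6
floor(-4.6) = -5

-5


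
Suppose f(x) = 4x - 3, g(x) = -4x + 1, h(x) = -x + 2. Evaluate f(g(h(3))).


17


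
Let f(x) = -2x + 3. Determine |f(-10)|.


f(-10) = 23
|23| = 23

23


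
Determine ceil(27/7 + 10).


27/7 = 3.8571
3.8571 + 10 = 13.8571
ceil(13.8571) = 14

14


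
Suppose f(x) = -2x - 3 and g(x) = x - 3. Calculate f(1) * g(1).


f(1) = -5
g(1) = -2
Product = 10

10


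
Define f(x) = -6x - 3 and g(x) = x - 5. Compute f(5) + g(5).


f(5) = -33
g(5) = 0
Sum = -33

-33


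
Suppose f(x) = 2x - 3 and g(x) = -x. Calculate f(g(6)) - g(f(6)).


f(g(6)) = -15
g(f(6)) = -9
Difference = -6

-6


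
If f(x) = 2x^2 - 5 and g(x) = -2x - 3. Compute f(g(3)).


g(3) = -9
f(-9) = 2*(-9)^2 - 5 = 157

157


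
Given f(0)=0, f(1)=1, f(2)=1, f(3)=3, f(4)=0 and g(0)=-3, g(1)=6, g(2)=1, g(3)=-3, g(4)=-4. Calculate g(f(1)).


f(1) = 1
g(1) = 6

6


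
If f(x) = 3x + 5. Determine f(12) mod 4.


f(12) = 41
41 mod 4 = 1

1


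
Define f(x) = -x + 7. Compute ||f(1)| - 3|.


f(1) = 6
|6| = 6
|6 - 3| = 3

3


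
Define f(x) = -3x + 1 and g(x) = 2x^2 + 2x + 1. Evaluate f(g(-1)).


g(-1) = 1
f(1) = -2

-2


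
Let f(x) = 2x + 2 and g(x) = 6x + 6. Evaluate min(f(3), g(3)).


f(3) = 8
g(3) = 24
min = 8

8


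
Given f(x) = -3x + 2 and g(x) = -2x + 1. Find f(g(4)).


g(4) = -7
f(-7) = 23

23


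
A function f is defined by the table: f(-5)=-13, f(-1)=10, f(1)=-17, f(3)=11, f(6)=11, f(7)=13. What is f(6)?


Reading from the table at x = 6

11


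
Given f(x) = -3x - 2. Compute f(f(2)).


f(2) = -8
f(-8) = 22

22


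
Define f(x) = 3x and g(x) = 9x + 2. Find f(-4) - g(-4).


f(-4) = -12
g(-4) = -34
Difference = 22

22


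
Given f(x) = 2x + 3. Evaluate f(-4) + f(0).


f(-4) = -5
f(0) = 3
Sum = -2

-2


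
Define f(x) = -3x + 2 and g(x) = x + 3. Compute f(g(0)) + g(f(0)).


f(g(0)) = -7
g(f(0)) = 5
Sum = -2

-2


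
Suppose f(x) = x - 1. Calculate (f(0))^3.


f(0) = -1
(-1)^3 = -1

-1


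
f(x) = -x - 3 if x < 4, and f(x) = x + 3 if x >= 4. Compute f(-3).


0


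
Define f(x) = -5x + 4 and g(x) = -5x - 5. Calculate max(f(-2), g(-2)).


f(-2) = 14
g(-2) = 5
max = 14

14


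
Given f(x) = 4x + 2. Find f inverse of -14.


Solve 4x + 2 = -14
x = (-14 - 2) / 4 = -4

-4


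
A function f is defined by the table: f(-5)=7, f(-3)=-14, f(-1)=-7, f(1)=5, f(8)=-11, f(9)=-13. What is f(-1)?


Reading from the table at x = -1

-7


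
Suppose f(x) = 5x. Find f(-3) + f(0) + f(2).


f(-3) = -15
f(0) = 0
f(2) = 10
Sum = -5

-5


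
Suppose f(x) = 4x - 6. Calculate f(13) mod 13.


f(13) = 46
46 mod 13 = 7

7


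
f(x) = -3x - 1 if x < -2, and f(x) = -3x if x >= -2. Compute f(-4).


-4 satisfies x < -2
f(-4) = 11

11


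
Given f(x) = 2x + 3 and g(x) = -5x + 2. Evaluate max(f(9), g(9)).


f(9) = 21
g(9) = -43
max = 21

21


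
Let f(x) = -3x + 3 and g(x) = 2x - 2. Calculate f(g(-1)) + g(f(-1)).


f(g(-1)) = 15
g(f(-1)) = 10
Sum = 25

25


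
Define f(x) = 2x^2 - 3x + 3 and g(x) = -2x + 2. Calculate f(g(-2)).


g(-2) = 6
f(6) = 2*(6)^2 - 3*(6) + 3 = 57

57


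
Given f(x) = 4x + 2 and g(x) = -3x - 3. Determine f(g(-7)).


74


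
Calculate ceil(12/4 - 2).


12/4 = 3
3 - 2 = 1
ceil(1) = 1

1


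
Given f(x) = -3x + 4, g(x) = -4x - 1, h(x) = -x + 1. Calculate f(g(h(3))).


h(3) = -2
g(-2) = 7
f(7) = -17

-17


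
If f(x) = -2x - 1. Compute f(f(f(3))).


f(3) = -7
f(-7) = 13
f(13) = -27

-27


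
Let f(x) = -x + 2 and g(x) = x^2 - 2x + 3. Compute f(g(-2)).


g(-2) = 11
f(11) = -9

-9


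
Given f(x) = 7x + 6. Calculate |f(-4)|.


f(-4) = -22
|-22| = 22

22


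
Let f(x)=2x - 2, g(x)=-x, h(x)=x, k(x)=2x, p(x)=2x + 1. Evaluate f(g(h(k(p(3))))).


p(3) = 7
k(7) = 14
h(14) = 14
g(14) = -14
f(-14) = -30

-30


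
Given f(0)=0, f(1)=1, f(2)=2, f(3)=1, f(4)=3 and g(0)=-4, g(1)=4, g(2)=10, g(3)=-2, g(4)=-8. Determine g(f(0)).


-4


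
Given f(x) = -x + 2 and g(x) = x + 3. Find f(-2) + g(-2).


5


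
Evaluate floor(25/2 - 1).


25/2 = 12.5
12.5 - 1 = 11.5
floor(11.5) = 11

11


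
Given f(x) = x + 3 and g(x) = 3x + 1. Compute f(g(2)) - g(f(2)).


f(g(2)) = 10
g(f(2)) = 16
Difference = -6

-6


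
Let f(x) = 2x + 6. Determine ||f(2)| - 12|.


f(2) = 10
|10| = 10
|10 - 12| = 2

2


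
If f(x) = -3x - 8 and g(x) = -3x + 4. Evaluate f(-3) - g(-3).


f(-3) = 1
g(-3) = 13
Difference = -12

-12


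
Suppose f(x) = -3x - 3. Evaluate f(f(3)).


f(3) = -12
f(-12) = 33

33


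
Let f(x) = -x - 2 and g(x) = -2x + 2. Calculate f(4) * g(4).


f(4) = -6
g(4) = -6
Product = 36

36


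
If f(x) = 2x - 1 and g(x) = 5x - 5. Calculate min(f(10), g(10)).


f(10) = 19
g(10) = 45
min = 19

19


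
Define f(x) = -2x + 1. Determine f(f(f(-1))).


f(-1) = 3
f(3) = -5
f(-5) = 11

11


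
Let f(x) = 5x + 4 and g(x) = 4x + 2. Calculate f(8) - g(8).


f(8) = 44
g(8) = 34
Difference = 10

10


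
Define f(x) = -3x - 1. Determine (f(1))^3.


f(1) = -4
(-4)^3 = -64

-64


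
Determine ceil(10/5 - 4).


-2


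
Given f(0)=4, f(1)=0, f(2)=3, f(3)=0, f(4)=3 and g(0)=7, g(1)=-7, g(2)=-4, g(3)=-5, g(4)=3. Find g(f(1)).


f(1) = 0
g(0) = 7

7


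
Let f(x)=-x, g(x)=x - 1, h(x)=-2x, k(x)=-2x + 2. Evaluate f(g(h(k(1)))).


k(1) = 0
h(0) = 0
g(0) = -1
f(-1) = 1

1


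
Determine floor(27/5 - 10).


27/5 = 5.4
5.4 - 10 = -4.6
floor(-4.6) = -5

-5


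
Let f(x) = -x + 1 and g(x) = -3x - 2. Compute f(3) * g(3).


f(3) = -2
g(3) = -11
Product = 22

22


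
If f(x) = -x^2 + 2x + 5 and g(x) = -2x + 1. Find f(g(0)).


g(0) = 1
f(1) = (-1)*(1)^2 + 2*(1) + 5 = 6

6


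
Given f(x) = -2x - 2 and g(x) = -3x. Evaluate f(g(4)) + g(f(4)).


f(g(4)) = 22
g(f(4)) = 30
Sum = 52

52


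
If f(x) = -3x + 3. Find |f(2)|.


f(2) = -3
|-3| = 3

3


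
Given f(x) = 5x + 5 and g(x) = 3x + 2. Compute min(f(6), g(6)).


20


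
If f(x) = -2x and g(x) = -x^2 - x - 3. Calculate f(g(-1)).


g(-1) = -3
f(-3) = 6

6


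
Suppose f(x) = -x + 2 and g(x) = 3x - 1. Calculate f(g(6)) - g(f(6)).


-2


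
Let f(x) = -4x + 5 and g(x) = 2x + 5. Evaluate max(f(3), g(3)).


f(3) = -7
g(3) = 11
max = 11

11


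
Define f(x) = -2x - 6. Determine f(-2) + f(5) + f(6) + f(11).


f(-2) = -2
f(5) = -16
f(6) = -18
f(11) = -28
Sum = -64

-64


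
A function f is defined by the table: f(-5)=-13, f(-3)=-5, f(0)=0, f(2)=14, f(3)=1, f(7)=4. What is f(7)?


Reading from the table at x = 7

4


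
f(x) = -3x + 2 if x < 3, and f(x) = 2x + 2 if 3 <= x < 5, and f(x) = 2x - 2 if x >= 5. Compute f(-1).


5


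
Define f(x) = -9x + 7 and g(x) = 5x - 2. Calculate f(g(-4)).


g(-4) = -22
f(-22) = 205

205


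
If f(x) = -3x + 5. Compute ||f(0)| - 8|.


3


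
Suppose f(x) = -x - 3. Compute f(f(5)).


f(5) = -8
f(-8) = 5

5


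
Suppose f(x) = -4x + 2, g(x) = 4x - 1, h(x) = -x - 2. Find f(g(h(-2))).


h(-2) = 0
g(0) = -1
f(-1) = 6

6


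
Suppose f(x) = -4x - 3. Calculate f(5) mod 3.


f(5) = -23
-23 mod 3 = 1

1


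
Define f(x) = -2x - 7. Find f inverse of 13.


Solve -2x - 7 = 13
x = (13 + 7) / (-2) = -10

-10


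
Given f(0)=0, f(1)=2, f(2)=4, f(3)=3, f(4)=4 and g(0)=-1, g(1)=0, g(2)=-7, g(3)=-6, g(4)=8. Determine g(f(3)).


f(3) = 3
g(3) = -6

-6


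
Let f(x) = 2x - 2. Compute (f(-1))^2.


f(-1) = -4
(-4)^2 = 16

16


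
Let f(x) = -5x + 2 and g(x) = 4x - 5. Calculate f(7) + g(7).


f(7) = -33
g(7) = 23
Sum = -10

-10


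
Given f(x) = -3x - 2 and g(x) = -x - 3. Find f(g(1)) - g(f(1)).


f(g(1)) = 10
g(f(1)) = 2
Difference = 8

8


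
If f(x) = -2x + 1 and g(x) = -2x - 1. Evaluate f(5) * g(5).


f(5) = -9
g(5) = -11
Product = 99

99


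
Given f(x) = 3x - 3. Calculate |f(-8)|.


f(-8) = -27
|-27| = 27

27


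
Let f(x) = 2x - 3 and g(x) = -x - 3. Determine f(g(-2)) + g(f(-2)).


f(g(-2)) = -5
g(f(-2)) = 4
Sum = -1

-1


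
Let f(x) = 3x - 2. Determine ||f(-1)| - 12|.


f(-1) = -5
|-5| = 5
|5 - 12| = 7

7


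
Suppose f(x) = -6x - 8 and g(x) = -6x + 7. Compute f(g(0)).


-50


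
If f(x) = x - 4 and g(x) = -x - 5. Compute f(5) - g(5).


f(5) = 1
g(5) = -10
Difference = 11

11


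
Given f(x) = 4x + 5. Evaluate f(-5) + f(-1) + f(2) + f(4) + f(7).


f(-5) = -15
f(-1) = 1
f(2) = 13
f(4) = 21
f(7) = 33
Sum = 53

53


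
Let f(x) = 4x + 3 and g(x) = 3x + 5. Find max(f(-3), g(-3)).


f(-3) = -9
g(-3) = -4
max = -4

-4


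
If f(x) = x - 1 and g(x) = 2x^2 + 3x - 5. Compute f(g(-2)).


g(-2) = -3
f(-3) = -4

-4


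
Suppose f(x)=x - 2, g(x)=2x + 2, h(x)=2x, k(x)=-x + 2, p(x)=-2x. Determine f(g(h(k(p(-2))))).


-8


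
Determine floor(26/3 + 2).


26/3 = 8.6667
8.6667 + 2 = 10.6667
floor(10.6667) = 10

10


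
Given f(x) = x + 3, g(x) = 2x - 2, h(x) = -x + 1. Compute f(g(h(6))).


h(6) = -5
g(-5) = -12
f(-12) = -9

-9


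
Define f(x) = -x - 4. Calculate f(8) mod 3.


f(8) = -12
-12 mod 3 = 0

0


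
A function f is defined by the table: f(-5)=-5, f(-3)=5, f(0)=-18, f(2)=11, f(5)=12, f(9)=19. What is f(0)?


-18


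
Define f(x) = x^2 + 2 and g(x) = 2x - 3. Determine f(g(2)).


g(2) = 1
f(1) = 1*(1)^2 + 2 = 3

3


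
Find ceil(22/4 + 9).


22/4 = 5.5
5.5 + 9 = 14.5
ceil(14.5) = 15

15


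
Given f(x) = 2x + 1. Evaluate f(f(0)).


f(0) = 1
f(1) = 3

3


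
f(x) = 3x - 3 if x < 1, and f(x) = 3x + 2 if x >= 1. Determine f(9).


9 satisfies x >= 1
f(9) = 29

29


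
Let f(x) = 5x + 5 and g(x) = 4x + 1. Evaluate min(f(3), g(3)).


13


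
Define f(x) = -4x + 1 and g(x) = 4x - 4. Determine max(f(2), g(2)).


f(2) = -7
g(2) = 4
max = 4

4


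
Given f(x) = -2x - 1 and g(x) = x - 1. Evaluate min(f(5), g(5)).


f(5) = -11
g(5) = 4
min = -11

-11


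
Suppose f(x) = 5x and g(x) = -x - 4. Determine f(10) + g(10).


f(10) = 50
g(10) = -14
Sum = 36

36


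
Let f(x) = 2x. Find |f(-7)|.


f(-7) = -14
|-14| = 14

14


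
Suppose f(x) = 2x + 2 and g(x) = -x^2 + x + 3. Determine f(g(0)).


g(0) = 3
f(3) = 8

8


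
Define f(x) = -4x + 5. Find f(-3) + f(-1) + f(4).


f(-3) = 17
f(-1) = 9
f(4) = -11
Sum = 15

15


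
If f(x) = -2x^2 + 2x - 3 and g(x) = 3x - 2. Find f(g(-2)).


g(-2) = -8
f(-8) = (-2)*(-8)^2 + 2*(-8) - 3 = -147

-147


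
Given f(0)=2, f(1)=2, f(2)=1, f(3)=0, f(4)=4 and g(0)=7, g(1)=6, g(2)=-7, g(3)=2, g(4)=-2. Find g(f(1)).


f(1) = 2
g(2) = -7

-7


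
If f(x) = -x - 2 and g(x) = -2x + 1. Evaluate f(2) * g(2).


f(2) = -4
g(2) = -3
Product = 12

12


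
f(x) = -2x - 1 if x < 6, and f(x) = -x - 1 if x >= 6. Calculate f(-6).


11


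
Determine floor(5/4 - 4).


5/4 = 1.25
1.25 - 4 = -2.75
floor(-2.75) = -3

-3


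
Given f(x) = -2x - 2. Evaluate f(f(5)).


f(5) = -12
f(-12) = 22

22


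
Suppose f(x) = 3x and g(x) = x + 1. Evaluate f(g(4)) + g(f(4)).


f(g(4)) = 15
g(f(4)) = 13
Sum = 28

28


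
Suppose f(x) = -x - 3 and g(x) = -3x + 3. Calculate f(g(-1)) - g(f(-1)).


f(g(-1)) = -9
g(f(-1)) = 9
Difference = -18

-18


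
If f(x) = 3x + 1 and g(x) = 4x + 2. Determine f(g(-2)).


-17


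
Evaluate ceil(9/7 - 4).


9/7 = 1.2857
1.2857 - 4 = -2.7143
ceil(-2.7143) = -2

-2


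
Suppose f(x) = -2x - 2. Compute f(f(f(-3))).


f(-3) = 4
f(4) = -10
f(-10) = 18

18


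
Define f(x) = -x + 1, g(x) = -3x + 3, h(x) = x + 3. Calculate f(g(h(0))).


h(0) = 3
g(3) = -6
f(-6) = 7

7


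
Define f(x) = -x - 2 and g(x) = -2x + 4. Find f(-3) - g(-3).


f(-3) = 1
g(-3) = 10
Difference = -9

-9


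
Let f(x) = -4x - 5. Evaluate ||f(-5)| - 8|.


f(-5) = 15
|15| = 15
|15 - 8| = 7

7


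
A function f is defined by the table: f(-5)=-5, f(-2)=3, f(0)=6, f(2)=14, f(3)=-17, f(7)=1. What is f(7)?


Reading from the table at x = 7

1


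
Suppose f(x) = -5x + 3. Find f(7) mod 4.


0


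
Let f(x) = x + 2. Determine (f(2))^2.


16


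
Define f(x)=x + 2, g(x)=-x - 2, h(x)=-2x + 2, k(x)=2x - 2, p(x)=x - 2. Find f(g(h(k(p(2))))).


p(2) = 0
k(0) = -2
h(-2) = 6
g(6) = -8
f(-8) = -6

-6


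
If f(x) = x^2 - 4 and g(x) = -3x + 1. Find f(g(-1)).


12


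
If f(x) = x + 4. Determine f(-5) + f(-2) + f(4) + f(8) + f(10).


f(-5) = -1
f(-2) = 2
f(4) = 8
f(8) = 12
f(10) = 14
Sum = 35

35


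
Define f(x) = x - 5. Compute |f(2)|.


f(2) = -3
|-3| = 3

3


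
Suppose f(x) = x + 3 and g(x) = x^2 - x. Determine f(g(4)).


g(4) = 12
f(12) = 15

15


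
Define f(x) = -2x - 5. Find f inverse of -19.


Solve -2x - 5 = -19
x = (-19 + 5) / (-2) = 7

7


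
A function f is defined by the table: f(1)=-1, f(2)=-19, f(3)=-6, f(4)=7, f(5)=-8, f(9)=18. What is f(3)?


Reading from the table at x = 3

-6


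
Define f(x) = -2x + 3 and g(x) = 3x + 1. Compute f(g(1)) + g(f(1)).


f(g(1)) = -5
g(f(1)) = 4
Sum = -1

-1


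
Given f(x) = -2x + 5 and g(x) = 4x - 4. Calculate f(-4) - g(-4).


f(-4) = 13
g(-4) = -20
Difference = 33

33


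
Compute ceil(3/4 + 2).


3/4 = 0.75
0.75 + 2 = 2.75
ceil(2.75) = 3

3


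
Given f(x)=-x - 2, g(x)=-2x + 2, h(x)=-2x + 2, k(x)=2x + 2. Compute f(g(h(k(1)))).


k(1) = 4
h(4) = -6
g(-6) = 14
f(14) = -16

-16


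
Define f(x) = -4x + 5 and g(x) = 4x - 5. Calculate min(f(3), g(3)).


f(3) = -7
g(3) = 7
min = -7

-7


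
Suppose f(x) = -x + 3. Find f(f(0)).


f(0) = 3
f(3) = 0

0


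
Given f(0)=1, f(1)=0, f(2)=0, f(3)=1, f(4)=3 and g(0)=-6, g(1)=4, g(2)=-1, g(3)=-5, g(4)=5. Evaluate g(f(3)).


f(3) = 1
g(1) = 4

4


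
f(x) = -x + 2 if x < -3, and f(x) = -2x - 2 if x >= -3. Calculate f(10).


10 satisfies x >= -3
f(10) = -22

-22


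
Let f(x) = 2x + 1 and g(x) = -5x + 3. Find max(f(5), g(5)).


f(5) = 11
g(5) = -22
max = 11

11


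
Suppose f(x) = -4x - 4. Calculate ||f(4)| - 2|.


18


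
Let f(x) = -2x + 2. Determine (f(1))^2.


f(1) = 0
(0)^2 = 0

0


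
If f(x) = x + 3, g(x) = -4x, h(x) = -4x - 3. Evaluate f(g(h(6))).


111


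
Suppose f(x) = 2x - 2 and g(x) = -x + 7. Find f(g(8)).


g(8) = -1
f(-1) = -4

-4


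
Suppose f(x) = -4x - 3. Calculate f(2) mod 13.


f(2) = -11
-11 mod 13 = 2

2


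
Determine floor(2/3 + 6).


2/3 = 0.6667
0.6667 + 6 = 6.6667
floor(6.6667) = 6

6


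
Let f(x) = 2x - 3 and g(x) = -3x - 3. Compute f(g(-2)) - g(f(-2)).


f(g(-2)) = 3
g(f(-2)) = 18
Difference = -15

-15


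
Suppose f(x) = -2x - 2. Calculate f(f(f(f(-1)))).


f(-1) = 0
f(0) = -2
f(-2) = 2
f(2) = -6

-6


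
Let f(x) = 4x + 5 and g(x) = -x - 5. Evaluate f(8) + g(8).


f(8) = 37
g(8) = -13
Sum = 24

24


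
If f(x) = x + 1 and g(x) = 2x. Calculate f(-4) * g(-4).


f(-4) = -3
g(-4) = -8
Product = 24

24


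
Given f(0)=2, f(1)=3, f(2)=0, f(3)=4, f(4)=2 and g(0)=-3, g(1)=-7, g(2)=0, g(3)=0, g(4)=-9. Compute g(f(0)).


f(0) = 2
g(2) = 0

0


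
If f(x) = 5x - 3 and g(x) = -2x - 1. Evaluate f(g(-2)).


g(-2) = 3
f(3) = 12

12


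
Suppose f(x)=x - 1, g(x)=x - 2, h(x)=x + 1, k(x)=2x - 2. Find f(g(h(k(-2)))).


k(-2) = -6
h(-6) = -5
g(-5) = -7
f(-7) = -8

-8


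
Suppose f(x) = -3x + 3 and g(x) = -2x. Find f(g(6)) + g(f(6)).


f(g(6)) = 39
g(f(6)) = 30
Sum = 69

69


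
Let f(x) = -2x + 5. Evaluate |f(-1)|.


f(-1) = 7
|7| = 7

7


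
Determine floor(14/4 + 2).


14/4 = 3.5
3.5 + 2 = 5.5
floor(5.5) = 5

5


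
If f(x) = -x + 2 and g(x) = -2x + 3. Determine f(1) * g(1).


f(1) = 1
g(1) = 1
Product = 1

1


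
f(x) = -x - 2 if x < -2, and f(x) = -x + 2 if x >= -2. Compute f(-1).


-1 satisfies x >= -2
f(-1) = 3

3


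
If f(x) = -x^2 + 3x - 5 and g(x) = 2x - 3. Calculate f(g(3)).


g(3) = 3
f(3) = (-1)*(3)^2 + 3*(3) - 5 = -5

-5


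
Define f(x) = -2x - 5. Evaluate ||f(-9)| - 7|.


6


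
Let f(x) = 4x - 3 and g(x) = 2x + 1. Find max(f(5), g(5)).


17


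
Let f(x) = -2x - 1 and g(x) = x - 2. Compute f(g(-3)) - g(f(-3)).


f(g(-3)) = 9
g(f(-3)) = 3
Difference = 6

6


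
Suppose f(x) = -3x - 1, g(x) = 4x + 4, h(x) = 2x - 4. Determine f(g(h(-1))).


h(-1) = -6
g(-6) = -20
f(-20) = 59

59


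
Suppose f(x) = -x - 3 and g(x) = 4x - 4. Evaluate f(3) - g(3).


f(3) = -6
g(3) = 8
Difference = -14

-14


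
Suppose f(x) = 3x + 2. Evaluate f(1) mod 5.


0


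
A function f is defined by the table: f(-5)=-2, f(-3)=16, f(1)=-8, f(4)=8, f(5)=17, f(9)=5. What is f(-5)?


-2


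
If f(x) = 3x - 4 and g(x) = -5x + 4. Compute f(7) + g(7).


f(7) = 17
g(7) = -31
Sum = -14

-14


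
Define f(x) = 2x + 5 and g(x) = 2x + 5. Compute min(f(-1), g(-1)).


f(-1) = 3
g(-1) = 3
min = 3

3


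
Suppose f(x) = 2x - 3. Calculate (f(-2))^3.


f(-2) = -7
(-7)^3 = -343

-343


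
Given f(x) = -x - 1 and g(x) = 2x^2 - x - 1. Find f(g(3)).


g(3) = 14
f(14) = -15

-15


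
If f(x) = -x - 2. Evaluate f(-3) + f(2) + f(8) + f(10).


f(-3) = 1
f(2) = -4
f(8) = -10
f(10) = -12
Sum = -25

-25


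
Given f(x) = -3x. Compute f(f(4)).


36


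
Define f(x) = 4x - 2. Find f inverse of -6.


Solve 4x - 2 = -6
x = (-6 + 2) / 4 = -1

-1


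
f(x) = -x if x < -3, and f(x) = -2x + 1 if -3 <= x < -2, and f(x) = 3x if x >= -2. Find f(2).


2 satisfies x >= -2
f(2) = 6

6


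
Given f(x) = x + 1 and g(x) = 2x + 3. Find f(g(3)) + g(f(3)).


f(g(3)) = 10
g(f(3)) = 11
Sum = 21

21


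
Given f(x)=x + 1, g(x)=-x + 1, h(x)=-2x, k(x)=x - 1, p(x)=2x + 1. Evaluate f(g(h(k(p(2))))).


10


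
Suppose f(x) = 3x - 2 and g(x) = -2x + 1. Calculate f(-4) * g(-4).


f(-4) = -14
g(-4) = 9
Product = -126

-126


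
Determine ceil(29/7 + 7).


29/7 = 4.1429
4.1429 + 7 = 11.1429
ceil(11.1429) = 12

12


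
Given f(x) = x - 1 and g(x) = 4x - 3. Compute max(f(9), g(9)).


f(9) = 8
g(9) = 33
max = 33

33


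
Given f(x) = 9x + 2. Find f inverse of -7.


-1


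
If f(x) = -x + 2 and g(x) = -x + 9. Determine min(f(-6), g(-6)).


f(-6) = 8
g(-6) = 15
min = 8

8


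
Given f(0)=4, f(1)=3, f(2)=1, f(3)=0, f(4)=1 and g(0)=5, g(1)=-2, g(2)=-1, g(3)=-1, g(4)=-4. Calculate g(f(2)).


f(2) = 1
g(1) = -2

-2


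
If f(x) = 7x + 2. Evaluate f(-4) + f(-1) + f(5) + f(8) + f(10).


f(-4) = -26
f(-1) = -5
f(5) = 37
f(8) = 58
f(10) = 72
Sum = 136

136


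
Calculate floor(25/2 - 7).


25/2 = 12.5
12.5 - 7 = 5.5
floor(5.5) = 5

5


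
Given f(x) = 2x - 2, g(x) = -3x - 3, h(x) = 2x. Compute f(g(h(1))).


h(1) = 2
g(2) = -9
f(-9) = -20

-20


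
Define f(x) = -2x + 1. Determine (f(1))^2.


f(1) = -1
(-1)^2 = 1

1


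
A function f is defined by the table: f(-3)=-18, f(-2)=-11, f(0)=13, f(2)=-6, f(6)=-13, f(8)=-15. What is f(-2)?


Reading from the table at x = -2

-11


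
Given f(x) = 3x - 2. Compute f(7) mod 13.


f(7) = 19
19 mod 13 = 6

6


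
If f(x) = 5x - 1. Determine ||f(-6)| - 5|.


f(-6) = -31
|-31| = 31
|31 - 5| = 26

26


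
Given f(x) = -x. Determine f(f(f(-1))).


f(-1) = 1
f(1) = -1
f(-1) = 1

1


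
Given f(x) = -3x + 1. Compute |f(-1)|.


f(-1) = 4
|4| = 4

4


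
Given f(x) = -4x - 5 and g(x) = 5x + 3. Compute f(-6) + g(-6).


f(-6) = 19
g(-6) = -27
Sum = -8

-8


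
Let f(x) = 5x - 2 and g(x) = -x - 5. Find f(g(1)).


-32


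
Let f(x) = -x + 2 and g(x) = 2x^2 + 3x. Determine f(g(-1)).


g(-1) = -1
f(-1) = 3

3


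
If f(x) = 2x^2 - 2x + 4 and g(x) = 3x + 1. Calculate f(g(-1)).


g(-1) = -2
f(-2) = 2*(-2)^2 - 2*(-2) + 4 = 16

16


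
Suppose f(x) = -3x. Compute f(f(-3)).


f(-3) = 9
f(9) = -27

-27


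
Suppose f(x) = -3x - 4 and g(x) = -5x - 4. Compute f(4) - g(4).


f(4) = -16
g(4) = -24
Difference = 8

8


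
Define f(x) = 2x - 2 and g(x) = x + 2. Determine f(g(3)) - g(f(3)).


f(g(3)) = 8
g(f(3)) = 6
Difference = 2

2


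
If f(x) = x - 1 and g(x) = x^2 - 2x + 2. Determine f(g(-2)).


g(-2) = 10
f(10) = 9

9


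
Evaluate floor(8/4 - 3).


8/4 = 2
2 - 3 = -1
floor(-1) = -1

-1


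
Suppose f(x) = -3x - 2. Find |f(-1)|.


f(-1) = 1
|1| = 1

1


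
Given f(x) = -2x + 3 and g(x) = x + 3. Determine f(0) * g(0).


9


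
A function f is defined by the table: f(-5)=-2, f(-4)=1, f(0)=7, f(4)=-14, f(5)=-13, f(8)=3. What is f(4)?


Reading from the table at x = 4

-14


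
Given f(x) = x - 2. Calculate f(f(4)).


f(4) = 2
f(2) = 0

0


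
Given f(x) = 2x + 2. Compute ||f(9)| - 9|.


f(9) = 20
|20| = 20
|20 - 9| = 11

11


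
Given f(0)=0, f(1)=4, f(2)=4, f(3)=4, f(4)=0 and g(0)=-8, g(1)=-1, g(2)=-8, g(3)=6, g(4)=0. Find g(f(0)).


f(0) = 0
g(0) = -8

-8


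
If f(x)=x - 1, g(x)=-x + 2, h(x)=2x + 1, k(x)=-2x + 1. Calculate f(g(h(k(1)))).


2


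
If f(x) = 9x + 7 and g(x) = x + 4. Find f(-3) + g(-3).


f(-3) = -20
g(-3) = 1
Sum = -19

-19


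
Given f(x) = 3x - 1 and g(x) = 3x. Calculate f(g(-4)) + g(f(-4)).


f(g(-4)) = -37
g(f(-4)) = -39
Sum = -76

-76


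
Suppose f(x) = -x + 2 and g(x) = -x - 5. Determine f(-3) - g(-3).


f(-3) = 5
g(-3) = -2
Difference = 7

7


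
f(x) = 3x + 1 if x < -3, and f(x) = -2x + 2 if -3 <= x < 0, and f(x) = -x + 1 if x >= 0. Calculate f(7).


7 satisfies x >= 0
f(7) = -6

-6


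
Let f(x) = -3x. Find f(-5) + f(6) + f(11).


f(-5) = 15
f(6) = -18
f(11) = -33
Sum = -36

-36


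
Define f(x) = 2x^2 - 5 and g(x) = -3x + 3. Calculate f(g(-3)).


g(-3) = 12
f(12) = 2*(12)^2 - 5 = 283

283


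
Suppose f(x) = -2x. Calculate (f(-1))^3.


f(-1) = 2
(2)^3 = 8

8


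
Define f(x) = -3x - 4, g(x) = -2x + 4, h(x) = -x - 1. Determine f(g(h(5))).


h(5) = -6
g(-6) = 16
f(16) = -52

-52


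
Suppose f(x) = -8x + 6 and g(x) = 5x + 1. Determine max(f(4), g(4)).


f(4) = -26
g(4) = 21
max = 21

21


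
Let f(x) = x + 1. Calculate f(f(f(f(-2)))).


f(-2) = -1
f(-1) = 0
f(0) = 1
f(1) = 2

2


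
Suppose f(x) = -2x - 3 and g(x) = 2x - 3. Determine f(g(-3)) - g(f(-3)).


f(g(-3)) = 15
g(f(-3)) = 3
Difference = 12

12


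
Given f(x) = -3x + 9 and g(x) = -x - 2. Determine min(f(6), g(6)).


f(6) = -9
g(6) = -8
min = -9

-9


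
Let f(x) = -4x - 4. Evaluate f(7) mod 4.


f(7) = -32
-32 mod 4 = 0

0


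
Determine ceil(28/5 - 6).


28/5 = 5.6
5.6 - 6 = -0.4
ceil(-0.4) = 0

0


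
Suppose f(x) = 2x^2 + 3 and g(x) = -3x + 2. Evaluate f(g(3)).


101


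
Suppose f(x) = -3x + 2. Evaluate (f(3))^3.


f(3) = -7
(-7)^3 = -343

-343


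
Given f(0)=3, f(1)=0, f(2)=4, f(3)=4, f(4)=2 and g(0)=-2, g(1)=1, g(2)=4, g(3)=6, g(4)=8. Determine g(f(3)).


8


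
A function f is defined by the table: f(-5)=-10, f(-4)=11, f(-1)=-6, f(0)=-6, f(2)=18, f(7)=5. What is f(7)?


Reading from the table at x = 7

5


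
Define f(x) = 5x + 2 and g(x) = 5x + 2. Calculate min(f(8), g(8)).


f(8) = 42
g(8) = 42
min = 42

42


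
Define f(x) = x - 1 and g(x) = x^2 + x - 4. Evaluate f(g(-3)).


1


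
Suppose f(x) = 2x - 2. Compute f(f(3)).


f(3) = 4
f(4) = 6

6


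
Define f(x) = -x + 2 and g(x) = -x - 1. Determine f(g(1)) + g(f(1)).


2


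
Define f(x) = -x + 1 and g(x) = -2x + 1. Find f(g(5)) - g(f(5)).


f(g(5)) = 10
g(f(5)) = 9
Difference = 1

1


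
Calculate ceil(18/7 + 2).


18/7 = 2.5714
2.5714 + 2 = 4.5714
ceil(4.5714) = 5

5


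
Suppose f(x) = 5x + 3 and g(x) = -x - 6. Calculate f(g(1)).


g(1) = -7
f(-7) = -32

-32


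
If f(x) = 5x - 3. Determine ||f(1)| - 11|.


f(1) = 2
|2| = 2
|2 - 11| = 9

9


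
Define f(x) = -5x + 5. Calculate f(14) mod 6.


f(14) = -65
-65 mod 6 = 1

1


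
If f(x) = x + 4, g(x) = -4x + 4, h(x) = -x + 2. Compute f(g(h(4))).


h(4) = -2
g(-2) = 12
f(12) = 16

16


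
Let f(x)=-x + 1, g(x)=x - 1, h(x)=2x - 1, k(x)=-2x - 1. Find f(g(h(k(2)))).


k(2) = -5
h(-5) = -11
g(-11) = -12
f(-12) = 13

13


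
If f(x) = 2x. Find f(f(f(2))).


f(2) = 4
f(4) = 8
f(8) = 16

16


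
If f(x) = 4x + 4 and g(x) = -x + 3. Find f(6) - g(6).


f(6) = 28
g(6) = -3
Difference = 31

31


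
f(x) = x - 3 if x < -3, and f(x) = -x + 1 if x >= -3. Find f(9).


9 satisfies x >= -3
f(9) = -8

-8


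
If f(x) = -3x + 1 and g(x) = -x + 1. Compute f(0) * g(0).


f(0) = 1
g(0) = 1
Product = 1

1


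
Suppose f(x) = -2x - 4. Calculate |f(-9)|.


f(-9) = 14
|14| = 14

14


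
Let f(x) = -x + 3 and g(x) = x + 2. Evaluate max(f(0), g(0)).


f(0) = 3
g(0) = 2
max = 3

3


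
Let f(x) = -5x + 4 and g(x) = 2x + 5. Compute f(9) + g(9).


f(9) = -41
g(9) = 23
Sum = -18

-18


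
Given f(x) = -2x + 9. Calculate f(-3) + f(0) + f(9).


f(-3) = 15
f(0) = 9
f(9) = -9
Sum = 15

15


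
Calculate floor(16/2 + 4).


16/2 = 8
8 + 4 = 12
floor(12) = 12

12


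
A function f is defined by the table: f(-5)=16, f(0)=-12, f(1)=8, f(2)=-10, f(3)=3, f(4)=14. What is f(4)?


Reading from the table at x = 4

14


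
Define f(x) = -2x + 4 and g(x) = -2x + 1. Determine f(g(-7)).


-26


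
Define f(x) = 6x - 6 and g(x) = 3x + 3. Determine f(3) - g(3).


0


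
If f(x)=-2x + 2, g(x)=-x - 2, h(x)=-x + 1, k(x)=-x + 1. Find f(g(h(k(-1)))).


4


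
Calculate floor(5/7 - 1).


5/7 = 0.7143
0.7143 - 1 = -0.2857
floor(-0.2857) = -1

-1


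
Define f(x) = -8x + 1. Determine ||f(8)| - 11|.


f(8) = -63
|-63| = 63
|63 - 11| = 52

52


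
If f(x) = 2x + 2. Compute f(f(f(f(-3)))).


f(-3) = -4
f(-4) = -6
f(-6) = -10
f(-10) = -18

-18


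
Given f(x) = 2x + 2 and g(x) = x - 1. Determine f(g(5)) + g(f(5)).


21


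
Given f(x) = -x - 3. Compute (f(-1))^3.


f(-1) = -2
(-2)^3 = -8

-8


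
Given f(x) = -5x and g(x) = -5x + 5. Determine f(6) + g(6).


-55


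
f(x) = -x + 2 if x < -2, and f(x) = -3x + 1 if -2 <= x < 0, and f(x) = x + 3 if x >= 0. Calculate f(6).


9


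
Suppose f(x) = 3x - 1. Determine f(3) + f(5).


f(3) = 8
f(5) = 14
Sum = 22

22


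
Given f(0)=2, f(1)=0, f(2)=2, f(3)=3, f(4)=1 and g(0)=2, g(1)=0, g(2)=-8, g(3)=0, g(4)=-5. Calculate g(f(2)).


f(2) = 2
g(2) = -8

-8


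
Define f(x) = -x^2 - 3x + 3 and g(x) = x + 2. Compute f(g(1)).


g(1) = 3
f(3) = (-1)*(3)^2 - 3*(3) + 3 = -15

-15


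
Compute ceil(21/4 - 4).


21/4 = 5.25
5.25 - 4 = 1.25
ceil(1.25) = 2

2


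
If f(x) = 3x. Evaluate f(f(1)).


9


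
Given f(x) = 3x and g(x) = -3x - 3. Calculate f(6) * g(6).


f(6) = 18
g(6) = -21
Product = -378

-378


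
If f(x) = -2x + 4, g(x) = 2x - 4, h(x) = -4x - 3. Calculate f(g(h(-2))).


h(-2) = 5
g(5) = 6
f(6) = -8

-8


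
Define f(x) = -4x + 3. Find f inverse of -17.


Solve -4x + 3 = -17
x = (-17 - 3) / (-4) = 5

5


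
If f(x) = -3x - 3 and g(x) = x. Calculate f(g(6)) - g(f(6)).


f(g(6)) = -21
g(f(6)) = -21
Difference = 0

0


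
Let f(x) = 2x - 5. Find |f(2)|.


f(2) = -1
|-1| = 1

1


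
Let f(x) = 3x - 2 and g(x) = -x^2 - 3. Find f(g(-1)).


g(-1) = -4
f(-4) = -14

-14


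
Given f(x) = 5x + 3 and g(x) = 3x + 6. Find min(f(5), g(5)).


f(5) = 28
g(5) = 21
min = 21

21


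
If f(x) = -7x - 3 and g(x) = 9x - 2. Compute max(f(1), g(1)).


f(1) = -10
g(1) = 7
max = 7

7


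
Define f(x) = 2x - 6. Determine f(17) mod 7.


f(17) = 28
28 mod 7 = 0

0


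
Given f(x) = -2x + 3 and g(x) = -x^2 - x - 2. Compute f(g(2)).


g(2) = -8
f(-8) = 19

19


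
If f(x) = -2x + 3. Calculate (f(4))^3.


f(4) = -5
(-5)^3 = -125

-125


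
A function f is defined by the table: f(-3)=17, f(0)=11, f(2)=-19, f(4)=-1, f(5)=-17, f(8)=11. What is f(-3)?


Reading from the table at x = -3

17


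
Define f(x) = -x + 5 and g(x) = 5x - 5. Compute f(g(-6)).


g(-6) = -35
f(-35) = 40

40


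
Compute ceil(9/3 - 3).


9/3 = 3
3 - 3 = 0
ceil(0) = 0

0


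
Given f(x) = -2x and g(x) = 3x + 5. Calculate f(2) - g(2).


f(2) = -4
g(2) = 11
Difference = -15

-15


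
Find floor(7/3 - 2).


7/3 = 2.3333
2.3333 - 2 = 0.3333
floor(0.3333) = 0

0


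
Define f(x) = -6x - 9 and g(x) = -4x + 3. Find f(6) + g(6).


f(6) = -45
g(6) = -21
Sum = -66

-66


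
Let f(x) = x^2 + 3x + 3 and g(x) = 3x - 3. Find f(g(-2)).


g(-2) = -9
f(-9) = 1*(-9)^2 + 3*(-9) + 3 = 57

57


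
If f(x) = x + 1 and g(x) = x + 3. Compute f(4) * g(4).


f(4) = 5
g(4) = 7
Product = 35

35


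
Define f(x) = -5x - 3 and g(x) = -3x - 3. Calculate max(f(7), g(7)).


f(7) = -38
g(7) = -24
max = -24

-24


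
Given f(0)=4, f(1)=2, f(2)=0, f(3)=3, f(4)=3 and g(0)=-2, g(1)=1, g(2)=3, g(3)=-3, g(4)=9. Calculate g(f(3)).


f(3) = 3
g(3) = -3

-3


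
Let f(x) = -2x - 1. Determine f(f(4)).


f(4) = -9
f(-9) = 17

17


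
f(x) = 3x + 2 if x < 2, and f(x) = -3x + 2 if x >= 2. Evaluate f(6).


6 satisfies x >= 2
f(6) = -16

-16


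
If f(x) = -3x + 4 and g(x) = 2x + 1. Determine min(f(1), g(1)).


f(1) = 1
g(1) = 3
min = 1

1


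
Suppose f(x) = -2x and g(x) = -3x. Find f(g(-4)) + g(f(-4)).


f(g(-4)) = -24
g(f(-4)) = -24
Sum = -48

-48


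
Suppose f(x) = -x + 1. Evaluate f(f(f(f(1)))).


f(1) = 0
f(0) = 1
f(1) = 0
f(0) = 1

1


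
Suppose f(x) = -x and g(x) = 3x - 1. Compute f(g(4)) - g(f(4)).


f(g(4)) = -11
g(f(4)) = -13
Difference = 2

2


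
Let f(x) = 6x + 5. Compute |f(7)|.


f(7) = 47
|47| = 47

47


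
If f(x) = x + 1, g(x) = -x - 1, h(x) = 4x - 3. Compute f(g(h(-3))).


h(-3) = -15
g(-15) = 14
f(14) = 15

15


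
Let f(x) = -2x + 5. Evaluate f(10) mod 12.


f(10) = -15
-15 mod 12 = 9

9


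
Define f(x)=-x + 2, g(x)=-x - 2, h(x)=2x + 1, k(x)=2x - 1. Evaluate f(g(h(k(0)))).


k(0) = -1
h(-1) = -1
g(-1) = -1
f(-1) = 3

3


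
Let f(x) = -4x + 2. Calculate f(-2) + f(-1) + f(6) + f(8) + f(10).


f(-2) = 10
f(-1) = 6
f(6) = -22
f(8) = -30
f(10) = -38
Sum = -74

-74


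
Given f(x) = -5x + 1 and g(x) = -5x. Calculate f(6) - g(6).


f(6) = -29
g(6) = -30
Difference = 1

1


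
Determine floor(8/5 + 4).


8/5 = 1.6
1.6 + 4 = 5.6
floor(5.6) = 5

5


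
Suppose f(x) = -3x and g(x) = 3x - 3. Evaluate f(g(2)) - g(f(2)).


f(g(2)) = -9
g(f(2)) = -21
Difference = 12

12


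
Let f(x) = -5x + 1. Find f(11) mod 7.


f(11) = -54
-54 mod 7 = 2

2


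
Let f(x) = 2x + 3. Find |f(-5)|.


f(-5) = -7
|-7| = 7

7


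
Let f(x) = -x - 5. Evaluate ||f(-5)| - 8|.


f(-5) = 0
|0| = 0
|0 - 8| = 8

8


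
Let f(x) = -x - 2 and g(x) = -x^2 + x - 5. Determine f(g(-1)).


g(-1) = -7
f(-7) = 5

5


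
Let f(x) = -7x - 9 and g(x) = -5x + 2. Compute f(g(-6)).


g(-6) = 32
f(32) = -233

-233


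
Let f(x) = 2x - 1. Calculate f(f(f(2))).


f(2) = 3
f(3) = 5
f(5) = 9

9


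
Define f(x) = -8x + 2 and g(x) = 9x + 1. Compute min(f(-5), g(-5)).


f(-5) = 42
g(-5) = -44
min = -44

-44


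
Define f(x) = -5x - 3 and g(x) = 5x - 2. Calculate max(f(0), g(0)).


f(0) = -3
g(0) = -2
max = -2

-2


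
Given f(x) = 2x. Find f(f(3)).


f(3) = 6
f(6) = 12

12


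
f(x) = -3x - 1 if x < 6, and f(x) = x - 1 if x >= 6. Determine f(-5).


14


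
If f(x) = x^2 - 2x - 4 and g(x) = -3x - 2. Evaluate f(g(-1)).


g(-1) = 1
f(1) = 1*(1)^2 - 2*(1) - 4 = -5

-5


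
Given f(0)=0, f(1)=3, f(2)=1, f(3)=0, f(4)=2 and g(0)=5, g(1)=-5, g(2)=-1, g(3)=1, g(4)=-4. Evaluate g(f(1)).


1


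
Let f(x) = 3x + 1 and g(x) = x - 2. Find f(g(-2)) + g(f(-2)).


f(g(-2)) = -11
g(f(-2)) = -7
Sum = -18

-18


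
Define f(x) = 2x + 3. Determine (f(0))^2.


f(0) = 3
(3)^2 = 9

9


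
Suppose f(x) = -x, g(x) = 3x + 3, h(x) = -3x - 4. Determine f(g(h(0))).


h(0) = -4
g(-4) = -9
f(-9) = 9

9


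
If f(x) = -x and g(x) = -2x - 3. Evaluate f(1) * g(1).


f(1) = -1
g(1) = -5
Product = 5

5


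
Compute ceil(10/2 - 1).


10/2 = 5
5 - 1 = 4
ceil(4) = 4

4


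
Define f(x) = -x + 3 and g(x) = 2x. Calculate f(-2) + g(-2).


f(-2) = 5
g(-2) = -4
Sum = 1

1


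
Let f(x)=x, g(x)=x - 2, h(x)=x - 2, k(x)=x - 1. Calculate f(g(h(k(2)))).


k(2) = 1
h(1) = -1
g(-1) = -3
f(-3) = -3

-3


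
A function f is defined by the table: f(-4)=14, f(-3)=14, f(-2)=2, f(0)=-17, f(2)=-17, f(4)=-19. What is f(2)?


Reading from the table at x = 2

-17


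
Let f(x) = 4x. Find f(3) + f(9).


f(3) = 12
f(9) = 36
Sum = 48

48


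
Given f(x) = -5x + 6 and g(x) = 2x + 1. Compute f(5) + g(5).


f(5) = -19
g(5) = 11
Sum = -8

-8


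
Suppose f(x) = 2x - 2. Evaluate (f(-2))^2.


f(-2) = -6
(-6)^2 = 36

36


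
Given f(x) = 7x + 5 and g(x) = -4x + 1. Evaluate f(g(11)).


g(11) = -43
f(-43) = -296

-296


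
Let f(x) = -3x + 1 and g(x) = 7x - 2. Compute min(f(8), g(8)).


f(8) = -23
g(8) = 54
min = -23

-23


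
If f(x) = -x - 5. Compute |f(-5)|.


f(-5) = 0
|0| = 0

0


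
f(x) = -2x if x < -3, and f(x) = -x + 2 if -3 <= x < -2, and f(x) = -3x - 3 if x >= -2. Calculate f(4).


4 satisfies x >= -2
f(4) = -15

-15


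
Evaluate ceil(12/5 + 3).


12/5 = 2.4
2.4 + 3 = 5.4
ceil(5.4) = 6

6


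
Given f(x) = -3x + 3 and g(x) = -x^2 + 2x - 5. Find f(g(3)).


g(3) = -8
f(-8) = 27

27


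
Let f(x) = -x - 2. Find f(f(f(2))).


f(2) = -4
f(-4) = 2
f(2) = -4

-4


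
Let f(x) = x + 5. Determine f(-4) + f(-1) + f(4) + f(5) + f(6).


f(-4) = 1
f(-1) = 4
f(4) = 9
f(5) = 10
f(6) = 11
Sum = 35

35


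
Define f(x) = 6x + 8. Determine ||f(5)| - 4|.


f(5) = 38
|38| = 38
|38 - 4| = 34

34


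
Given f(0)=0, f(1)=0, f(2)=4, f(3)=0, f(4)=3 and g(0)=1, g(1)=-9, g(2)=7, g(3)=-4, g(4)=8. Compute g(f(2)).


f(2) = 4
g(4) = 8

8


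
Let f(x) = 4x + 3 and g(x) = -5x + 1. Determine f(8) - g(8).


f(8) = 35
g(8) = -39
Difference = 74

74


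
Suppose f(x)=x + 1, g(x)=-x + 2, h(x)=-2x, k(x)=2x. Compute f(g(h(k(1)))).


k(1) = 2
h(2) = -4
g(-4) = 6
f(6) = 7

7


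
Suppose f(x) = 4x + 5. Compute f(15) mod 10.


f(15) = 65
65 mod 10 = 5

5


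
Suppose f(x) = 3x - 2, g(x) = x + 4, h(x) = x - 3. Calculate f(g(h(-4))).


h(-4) = -7
g(-7) = -3
f(-3) = -11

-11


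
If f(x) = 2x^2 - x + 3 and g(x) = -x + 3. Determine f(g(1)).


g(1) = 2
f(2) = 2*(2)^2 - 1*(2) + 3 = 9

9


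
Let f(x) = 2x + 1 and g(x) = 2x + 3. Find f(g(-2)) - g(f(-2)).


f(g(-2)) = -1
g(f(-2)) = -3
Difference = 2

2


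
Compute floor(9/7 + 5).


9/7 = 1.2857
1.2857 + 5 = 6.2857
floor(6.2857) = 6

6


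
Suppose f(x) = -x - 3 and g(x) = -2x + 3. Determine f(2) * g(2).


f(2) = -5
g(2) = -1
Product = 5

5


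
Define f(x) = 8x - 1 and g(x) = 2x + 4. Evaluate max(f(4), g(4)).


f(4) = 31
g(4) = 12
max = 31

31


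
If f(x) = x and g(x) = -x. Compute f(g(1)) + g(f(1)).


f(g(1)) = -1
g(f(1)) = -1
Sum = -2

-2


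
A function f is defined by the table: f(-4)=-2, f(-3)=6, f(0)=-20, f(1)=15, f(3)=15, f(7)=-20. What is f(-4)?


Reading from the table at x = -4

-2


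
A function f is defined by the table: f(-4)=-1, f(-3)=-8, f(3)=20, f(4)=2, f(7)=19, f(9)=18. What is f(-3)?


Reading from the table at x = -3

-8


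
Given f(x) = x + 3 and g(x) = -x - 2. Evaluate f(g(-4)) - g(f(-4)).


f(g(-4)) = 5
g(f(-4)) = -1
Difference = 6

6


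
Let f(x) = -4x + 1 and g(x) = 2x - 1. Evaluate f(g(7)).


g(7) = 13
f(13) = -51

-51


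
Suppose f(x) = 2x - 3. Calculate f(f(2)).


f(2) = 1
f(1) = -1

-1


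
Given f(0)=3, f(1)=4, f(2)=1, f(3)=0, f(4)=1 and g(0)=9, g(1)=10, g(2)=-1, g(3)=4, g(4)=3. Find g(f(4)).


f(4) = 1
g(1) = 10

10


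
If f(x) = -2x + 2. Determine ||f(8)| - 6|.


f(8) = -14
|-14| = 14
|14 - 6| = 8

8


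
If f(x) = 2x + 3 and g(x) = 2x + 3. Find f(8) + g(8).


f(8) = 19
g(8) = 19
Sum = 38

38


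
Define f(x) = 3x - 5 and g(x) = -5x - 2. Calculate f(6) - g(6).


f(6) = 13
g(6) = -32
Difference = 45

45


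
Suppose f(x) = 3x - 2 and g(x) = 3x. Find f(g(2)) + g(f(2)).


f(g(2)) = 16
g(f(2)) = 12
Sum = 28

28


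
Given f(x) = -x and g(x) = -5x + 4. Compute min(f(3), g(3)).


f(3) = -3
g(3) = -11
min = -11

-11


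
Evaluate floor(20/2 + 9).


20/2 = 10
10 + 9 = 19
floor(19) = 19

19


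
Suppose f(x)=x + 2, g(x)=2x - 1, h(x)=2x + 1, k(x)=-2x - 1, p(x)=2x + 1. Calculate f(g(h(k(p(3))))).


p(3) = 7
k(7) = -15
h(-15) = -29
g(-29) = -59
f(-59) = -57

-57


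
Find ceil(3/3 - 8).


3/3 = 1
1 - 8 = -7
ceil(-7) = -7

-7


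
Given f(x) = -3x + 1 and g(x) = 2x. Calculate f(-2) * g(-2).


f(-2) = 7
g(-2) = -4
Product = -28

-28


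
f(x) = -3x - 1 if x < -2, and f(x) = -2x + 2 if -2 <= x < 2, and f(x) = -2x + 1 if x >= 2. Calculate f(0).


0 satisfies -2 <= x < 2
f(0) = 2

2


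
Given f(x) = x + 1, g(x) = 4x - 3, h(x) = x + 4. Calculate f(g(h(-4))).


-2


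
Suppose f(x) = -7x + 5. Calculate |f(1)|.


f(1) = -2
|-2| = 2

2


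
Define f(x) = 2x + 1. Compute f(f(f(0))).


f(0) = 1
f(1) = 3
f(3) = 7

7


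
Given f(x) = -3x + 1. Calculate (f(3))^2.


f(3) = -8
(-8)^2 = 64

64


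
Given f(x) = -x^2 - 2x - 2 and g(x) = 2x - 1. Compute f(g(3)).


g(3) = 5
f(5) = (-1)*(5)^2 - 2*(5) - 2 = -37

-37


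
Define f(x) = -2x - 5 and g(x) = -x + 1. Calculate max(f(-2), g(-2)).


3


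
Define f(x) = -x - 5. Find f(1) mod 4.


f(1) = -6
-6 mod 4 = 2

2


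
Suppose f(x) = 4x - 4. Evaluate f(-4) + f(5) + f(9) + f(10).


f(-4) = -20
f(5) = 16
f(9) = 32
f(10) = 36
Sum = 64

64


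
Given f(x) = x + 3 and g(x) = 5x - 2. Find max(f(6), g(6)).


28


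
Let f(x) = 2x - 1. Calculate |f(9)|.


f(9) = 17
|17| = 17

17


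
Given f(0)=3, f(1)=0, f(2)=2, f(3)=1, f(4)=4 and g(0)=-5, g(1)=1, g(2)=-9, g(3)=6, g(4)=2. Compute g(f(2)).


f(2) = 2
g(2) = -9

-9


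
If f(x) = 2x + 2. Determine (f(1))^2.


f(1) = 4
(4)^2 = 16

16


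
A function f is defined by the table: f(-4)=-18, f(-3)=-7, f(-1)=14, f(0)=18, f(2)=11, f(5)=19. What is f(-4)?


Reading from the table at x = -4

-18


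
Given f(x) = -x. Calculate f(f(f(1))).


f(1) = -1
f(-1) = 1
f(1) = -1

-1


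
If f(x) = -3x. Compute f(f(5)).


f(5) = -15
f(-15) = 45

45


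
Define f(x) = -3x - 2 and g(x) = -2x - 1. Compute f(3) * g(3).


f(3) = -11
g(3) = -7
Product = 77

77


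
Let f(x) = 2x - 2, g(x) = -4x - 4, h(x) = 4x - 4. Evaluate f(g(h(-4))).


h(-4) = -20
g(-20) = 76
f(76) = 150

150


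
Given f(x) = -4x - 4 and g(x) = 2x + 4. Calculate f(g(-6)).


g(-6) = -8
f(-8) = 28

28


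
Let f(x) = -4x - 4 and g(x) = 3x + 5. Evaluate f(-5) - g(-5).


26
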